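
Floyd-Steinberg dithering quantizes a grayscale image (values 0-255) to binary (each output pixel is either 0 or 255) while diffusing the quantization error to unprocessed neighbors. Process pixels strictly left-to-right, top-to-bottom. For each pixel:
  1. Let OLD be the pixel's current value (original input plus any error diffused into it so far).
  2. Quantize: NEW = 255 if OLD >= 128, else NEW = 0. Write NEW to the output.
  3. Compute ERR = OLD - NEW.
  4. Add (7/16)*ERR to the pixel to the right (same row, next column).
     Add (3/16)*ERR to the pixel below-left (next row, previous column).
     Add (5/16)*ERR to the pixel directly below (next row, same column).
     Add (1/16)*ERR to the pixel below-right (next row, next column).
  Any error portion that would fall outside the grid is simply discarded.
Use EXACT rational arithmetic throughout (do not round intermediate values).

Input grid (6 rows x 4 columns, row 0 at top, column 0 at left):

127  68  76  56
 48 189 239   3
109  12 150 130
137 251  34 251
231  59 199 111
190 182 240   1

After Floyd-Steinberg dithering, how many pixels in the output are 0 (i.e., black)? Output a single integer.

Answer: 12

Derivation:
(0,0): OLD=127 → NEW=0, ERR=127
(0,1): OLD=1977/16 → NEW=0, ERR=1977/16
(0,2): OLD=33295/256 → NEW=255, ERR=-31985/256
(0,3): OLD=5481/4096 → NEW=0, ERR=5481/4096
(1,0): OLD=28379/256 → NEW=0, ERR=28379/256
(1,1): OLD=533757/2048 → NEW=255, ERR=11517/2048
(1,2): OLD=13788097/65536 → NEW=255, ERR=-2923583/65536
(1,3): OLD=-25069033/1048576 → NEW=0, ERR=-25069033/1048576
(2,0): OLD=4741423/32768 → NEW=255, ERR=-3614417/32768
(2,1): OLD=-37681931/1048576 → NEW=0, ERR=-37681931/1048576
(2,2): OLD=243701481/2097152 → NEW=0, ERR=243701481/2097152
(2,3): OLD=5723741541/33554432 → NEW=255, ERR=-2832638619/33554432
(3,0): OLD=1607126079/16777216 → NEW=0, ERR=1607126079/16777216
(3,1): OLD=79610881569/268435456 → NEW=255, ERR=11159840289/268435456
(3,2): OLD=302486816735/4294967296 → NEW=0, ERR=302486816735/4294967296
(3,3): OLD=18052208294809/68719476736 → NEW=255, ERR=528741727129/68719476736
(4,0): OLD=1154187052563/4294967296 → NEW=255, ERR=58970392083/4294967296
(4,1): OLD=3339456910777/34359738368 → NEW=0, ERR=3339456910777/34359738368
(4,2): OLD=294197300312473/1099511627776 → NEW=255, ERR=13821835229593/1099511627776
(4,3): OLD=2169221460791807/17592186044416 → NEW=0, ERR=2169221460791807/17592186044416
(5,0): OLD=116830791054371/549755813888 → NEW=255, ERR=-23356941487069/549755813888
(5,1): OLD=3465655711051093/17592186044416 → NEW=255, ERR=-1020351730274987/17592186044416
(5,2): OLD=2179210794927913/8796093022208 → NEW=255, ERR=-63792925735127/8796093022208
(5,3): OLD=10455630684051401/281474976710656 → NEW=0, ERR=10455630684051401/281474976710656
Output grid:
  Row 0: ..#.  (3 black, running=3)
  Row 1: .##.  (2 black, running=5)
  Row 2: #..#  (2 black, running=7)
  Row 3: .#.#  (2 black, running=9)
  Row 4: #.#.  (2 black, running=11)
  Row 5: ###.  (1 black, running=12)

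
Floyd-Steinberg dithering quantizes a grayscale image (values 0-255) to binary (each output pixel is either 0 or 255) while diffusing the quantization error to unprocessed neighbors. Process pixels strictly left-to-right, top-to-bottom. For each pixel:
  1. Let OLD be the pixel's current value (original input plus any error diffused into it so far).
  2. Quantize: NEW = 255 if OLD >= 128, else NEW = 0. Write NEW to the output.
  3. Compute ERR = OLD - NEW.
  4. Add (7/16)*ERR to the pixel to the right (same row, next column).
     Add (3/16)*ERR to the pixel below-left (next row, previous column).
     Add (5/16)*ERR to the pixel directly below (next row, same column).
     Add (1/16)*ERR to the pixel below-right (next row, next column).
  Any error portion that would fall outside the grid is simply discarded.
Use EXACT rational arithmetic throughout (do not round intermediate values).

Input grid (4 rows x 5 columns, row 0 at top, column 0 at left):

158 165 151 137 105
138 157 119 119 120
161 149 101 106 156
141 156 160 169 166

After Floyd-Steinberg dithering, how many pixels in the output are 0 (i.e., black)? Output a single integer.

Answer: 8

Derivation:
(0,0): OLD=158 → NEW=255, ERR=-97
(0,1): OLD=1961/16 → NEW=0, ERR=1961/16
(0,2): OLD=52383/256 → NEW=255, ERR=-12897/256
(0,3): OLD=470873/4096 → NEW=0, ERR=470873/4096
(0,4): OLD=10177391/65536 → NEW=255, ERR=-6534289/65536
(1,0): OLD=33451/256 → NEW=255, ERR=-31829/256
(1,1): OLD=256813/2048 → NEW=0, ERR=256813/2048
(1,2): OLD=12277041/65536 → NEW=255, ERR=-4434639/65536
(1,3): OLD=27125853/262144 → NEW=0, ERR=27125853/262144
(1,4): OLD=592647543/4194304 → NEW=255, ERR=-476899977/4194304
(2,0): OLD=4772927/32768 → NEW=255, ERR=-3582913/32768
(2,1): OLD=125714981/1048576 → NEW=0, ERR=125714981/1048576
(2,2): OLD=2676731055/16777216 → NEW=255, ERR=-1601459025/16777216
(2,3): OLD=19066150813/268435456 → NEW=0, ERR=19066150813/268435456
(2,4): OLD=678646834699/4294967296 → NEW=255, ERR=-416569825781/4294967296
(3,0): OLD=2169466319/16777216 → NEW=255, ERR=-2108723761/16777216
(3,1): OLD=15266617379/134217728 → NEW=0, ERR=15266617379/134217728
(3,2): OLD=862192176241/4294967296 → NEW=255, ERR=-233024484239/4294967296
(3,3): OLD=1231003657001/8589934592 → NEW=255, ERR=-959429663959/8589934592
(3,4): OLD=12543277196845/137438953472 → NEW=0, ERR=12543277196845/137438953472
Output grid:
  Row 0: #.#.#  (2 black, running=2)
  Row 1: #.#.#  (2 black, running=4)
  Row 2: #.#.#  (2 black, running=6)
  Row 3: #.##.  (2 black, running=8)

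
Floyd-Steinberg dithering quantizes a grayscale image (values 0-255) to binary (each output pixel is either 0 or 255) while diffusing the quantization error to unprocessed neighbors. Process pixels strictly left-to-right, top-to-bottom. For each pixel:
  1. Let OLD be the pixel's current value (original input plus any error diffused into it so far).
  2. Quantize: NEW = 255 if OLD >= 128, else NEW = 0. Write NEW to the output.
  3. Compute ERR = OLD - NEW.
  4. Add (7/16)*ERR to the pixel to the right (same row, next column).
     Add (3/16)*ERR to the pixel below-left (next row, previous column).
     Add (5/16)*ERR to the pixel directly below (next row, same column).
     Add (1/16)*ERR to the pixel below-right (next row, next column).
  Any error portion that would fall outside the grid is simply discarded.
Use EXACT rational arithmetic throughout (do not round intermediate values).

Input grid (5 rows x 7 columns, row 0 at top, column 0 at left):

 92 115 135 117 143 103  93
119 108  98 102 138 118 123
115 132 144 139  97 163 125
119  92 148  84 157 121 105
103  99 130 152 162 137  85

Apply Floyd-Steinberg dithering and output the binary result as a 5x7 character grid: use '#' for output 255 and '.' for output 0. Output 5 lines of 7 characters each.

Answer: .#.#.#.
#..#.#.
.##.#.#
#..#.#.
.#.##..

Derivation:
(0,0): OLD=92 → NEW=0, ERR=92
(0,1): OLD=621/4 → NEW=255, ERR=-399/4
(0,2): OLD=5847/64 → NEW=0, ERR=5847/64
(0,3): OLD=160737/1024 → NEW=255, ERR=-100383/1024
(0,4): OLD=1640231/16384 → NEW=0, ERR=1640231/16384
(0,5): OLD=38482449/262144 → NEW=255, ERR=-28364271/262144
(0,6): OLD=191520375/4194304 → NEW=0, ERR=191520375/4194304
(1,0): OLD=8259/64 → NEW=255, ERR=-8061/64
(1,1): OLD=22837/512 → NEW=0, ERR=22837/512
(1,2): OLD=1989817/16384 → NEW=0, ERR=1989817/16384
(1,3): OLD=9763573/65536 → NEW=255, ERR=-6948107/65536
(1,4): OLD=404694575/4194304 → NEW=0, ERR=404694575/4194304
(1,5): OLD=4738513279/33554432 → NEW=255, ERR=-3817866881/33554432
(1,6): OLD=43340242321/536870912 → NEW=0, ERR=43340242321/536870912
(2,0): OLD=688151/8192 → NEW=0, ERR=688151/8192
(2,1): OLD=51796877/262144 → NEW=255, ERR=-15049843/262144
(2,2): OLD=586131495/4194304 → NEW=255, ERR=-483416025/4194304
(2,3): OLD=2722151279/33554432 → NEW=0, ERR=2722151279/33554432
(2,4): OLD=36154144495/268435456 → NEW=255, ERR=-32296896785/268435456
(2,5): OLD=824395065589/8589934592 → NEW=0, ERR=824395065589/8589934592
(2,6): OLD=25440480107267/137438953472 → NEW=255, ERR=-9606453028093/137438953472
(3,0): OLD=564076807/4194304 → NEW=255, ERR=-505470713/4194304
(3,1): OLD=166909147/33554432 → NEW=0, ERR=166909147/33554432
(3,2): OLD=33764345969/268435456 → NEW=0, ERR=33764345969/268435456
(3,3): OLD=144546102463/1073741824 → NEW=255, ERR=-129258062657/1073741824
(3,4): OLD=12342016624903/137438953472 → NEW=0, ERR=12342016624903/137438953472
(3,5): OLD=186536082652517/1099511627776 → NEW=255, ERR=-93839382430363/1099511627776
(3,6): OLD=911568304922811/17592186044416 → NEW=0, ERR=911568304922811/17592186044416
(4,0): OLD=35579602857/536870912 → NEW=0, ERR=35579602857/536870912
(4,1): OLD=1250699300917/8589934592 → NEW=255, ERR=-939734020043/8589934592
(4,2): OLD=13631756403963/137438953472 → NEW=0, ERR=13631756403963/137438953472
(4,3): OLD=200631032291001/1099511627776 → NEW=255, ERR=-79744432791879/1099511627776
(4,4): OLD=1185762685598251/8796093022208 → NEW=255, ERR=-1057241035064789/8796093022208
(4,5): OLD=20568029766779803/281474976710656 → NEW=0, ERR=20568029766779803/281474976710656
(4,6): OLD=575684759185602733/4503599627370496 → NEW=0, ERR=575684759185602733/4503599627370496
Row 0: .#.#.#.
Row 1: #..#.#.
Row 2: .##.#.#
Row 3: #..#.#.
Row 4: .#.##..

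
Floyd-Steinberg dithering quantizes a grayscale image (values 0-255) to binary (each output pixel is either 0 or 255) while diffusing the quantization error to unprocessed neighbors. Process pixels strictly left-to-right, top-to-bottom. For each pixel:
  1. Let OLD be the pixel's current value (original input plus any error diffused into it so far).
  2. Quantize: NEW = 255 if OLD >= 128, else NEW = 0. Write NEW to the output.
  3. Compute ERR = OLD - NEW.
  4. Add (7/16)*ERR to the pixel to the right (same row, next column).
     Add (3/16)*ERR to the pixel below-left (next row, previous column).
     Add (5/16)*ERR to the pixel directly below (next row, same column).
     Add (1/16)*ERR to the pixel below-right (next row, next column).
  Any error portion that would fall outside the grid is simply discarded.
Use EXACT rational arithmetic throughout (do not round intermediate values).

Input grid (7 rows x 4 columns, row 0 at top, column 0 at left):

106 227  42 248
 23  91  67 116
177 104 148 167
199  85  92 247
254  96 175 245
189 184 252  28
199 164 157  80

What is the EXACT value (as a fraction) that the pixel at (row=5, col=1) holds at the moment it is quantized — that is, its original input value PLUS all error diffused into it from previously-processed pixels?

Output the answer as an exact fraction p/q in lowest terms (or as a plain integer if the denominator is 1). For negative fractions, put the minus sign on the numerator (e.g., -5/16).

(0,0): OLD=106 → NEW=0, ERR=106
(0,1): OLD=2187/8 → NEW=255, ERR=147/8
(0,2): OLD=6405/128 → NEW=0, ERR=6405/128
(0,3): OLD=552739/2048 → NEW=255, ERR=30499/2048
(1,0): OLD=7625/128 → NEW=0, ERR=7625/128
(1,1): OLD=142143/1024 → NEW=255, ERR=-118977/1024
(1,2): OLD=1171307/32768 → NEW=0, ERR=1171307/32768
(1,3): OLD=73096157/524288 → NEW=255, ERR=-60597283/524288
(2,0): OLD=2848037/16384 → NEW=255, ERR=-1329883/16384
(2,1): OLD=22337191/524288 → NEW=0, ERR=22337191/524288
(2,2): OLD=156108851/1048576 → NEW=255, ERR=-111278029/1048576
(2,3): OLD=1454357863/16777216 → NEW=0, ERR=1454357863/16777216
(3,0): OLD=1523563285/8388608 → NEW=255, ERR=-615531755/8388608
(3,1): OLD=5535187083/134217728 → NEW=0, ERR=5535187083/134217728
(3,2): OLD=205719776245/2147483648 → NEW=0, ERR=205719776245/2147483648
(3,3): OLD=10629785439539/34359738368 → NEW=255, ERR=1868052155699/34359738368
(4,0): OLD=512823867441/2147483648 → NEW=255, ERR=-34784462799/2147483648
(4,1): OLD=1978720904915/17179869184 → NEW=0, ERR=1978720904915/17179869184
(4,2): OLD=147388106559155/549755813888 → NEW=255, ERR=7200374017715/549755813888
(4,3): OLD=2407553843739605/8796093022208 → NEW=255, ERR=164550123076565/8796093022208
(5,0): OLD=56496708615201/274877906944 → NEW=255, ERR=-13597157655519/274877906944
(5,1): OLD=1757412553272007/8796093022208 → NEW=255, ERR=-485591167391033/8796093022208
Target (5,1): original=184, with diffused error = 1757412553272007/8796093022208

Answer: 1757412553272007/8796093022208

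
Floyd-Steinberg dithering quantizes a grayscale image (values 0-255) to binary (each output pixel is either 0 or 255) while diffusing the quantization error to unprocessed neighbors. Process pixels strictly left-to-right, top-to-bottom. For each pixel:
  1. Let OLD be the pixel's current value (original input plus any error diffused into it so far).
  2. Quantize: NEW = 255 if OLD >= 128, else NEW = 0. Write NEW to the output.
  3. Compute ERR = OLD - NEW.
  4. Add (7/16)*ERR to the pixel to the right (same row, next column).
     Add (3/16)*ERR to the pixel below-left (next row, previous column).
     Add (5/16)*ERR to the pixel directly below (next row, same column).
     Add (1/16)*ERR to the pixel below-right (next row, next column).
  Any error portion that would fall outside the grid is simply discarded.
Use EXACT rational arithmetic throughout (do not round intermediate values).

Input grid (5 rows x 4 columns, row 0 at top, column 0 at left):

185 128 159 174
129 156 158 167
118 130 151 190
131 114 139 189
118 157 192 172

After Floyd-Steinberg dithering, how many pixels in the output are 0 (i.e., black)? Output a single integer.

(0,0): OLD=185 → NEW=255, ERR=-70
(0,1): OLD=779/8 → NEW=0, ERR=779/8
(0,2): OLD=25805/128 → NEW=255, ERR=-6835/128
(0,3): OLD=308507/2048 → NEW=255, ERR=-213733/2048
(1,0): OLD=16049/128 → NEW=0, ERR=16049/128
(1,1): OLD=232343/1024 → NEW=255, ERR=-28777/1024
(1,2): OLD=3785891/32768 → NEW=0, ERR=3785891/32768
(1,3): OLD=95208933/524288 → NEW=255, ERR=-38484507/524288
(2,0): OLD=2488941/16384 → NEW=255, ERR=-1688979/16384
(2,1): OLD=55373631/524288 → NEW=0, ERR=55373631/524288
(2,2): OLD=228372395/1048576 → NEW=255, ERR=-39014485/1048576
(2,3): OLD=2650873087/16777216 → NEW=255, ERR=-1627316993/16777216
(3,0): OLD=994791901/8388608 → NEW=0, ERR=994791901/8388608
(3,1): OLD=24893149891/134217728 → NEW=255, ERR=-9332370749/134217728
(3,2): OLD=183324403133/2147483648 → NEW=0, ERR=183324403133/2147483648
(3,3): OLD=6655876832683/34359738368 → NEW=255, ERR=-2105856451157/34359738368
(4,0): OLD=304989310297/2147483648 → NEW=255, ERR=-242619019943/2147483648
(4,1): OLD=1877098030155/17179869184 → NEW=0, ERR=1877098030155/17179869184
(4,2): OLD=137791784674091/549755813888 → NEW=255, ERR=-2395947867349/549755813888
(4,3): OLD=1374618895857821/8796093022208 → NEW=255, ERR=-868384824805219/8796093022208
Output grid:
  Row 0: #.##  (1 black, running=1)
  Row 1: .#.#  (2 black, running=3)
  Row 2: #.##  (1 black, running=4)
  Row 3: .#.#  (2 black, running=6)
  Row 4: #.##  (1 black, running=7)

Answer: 7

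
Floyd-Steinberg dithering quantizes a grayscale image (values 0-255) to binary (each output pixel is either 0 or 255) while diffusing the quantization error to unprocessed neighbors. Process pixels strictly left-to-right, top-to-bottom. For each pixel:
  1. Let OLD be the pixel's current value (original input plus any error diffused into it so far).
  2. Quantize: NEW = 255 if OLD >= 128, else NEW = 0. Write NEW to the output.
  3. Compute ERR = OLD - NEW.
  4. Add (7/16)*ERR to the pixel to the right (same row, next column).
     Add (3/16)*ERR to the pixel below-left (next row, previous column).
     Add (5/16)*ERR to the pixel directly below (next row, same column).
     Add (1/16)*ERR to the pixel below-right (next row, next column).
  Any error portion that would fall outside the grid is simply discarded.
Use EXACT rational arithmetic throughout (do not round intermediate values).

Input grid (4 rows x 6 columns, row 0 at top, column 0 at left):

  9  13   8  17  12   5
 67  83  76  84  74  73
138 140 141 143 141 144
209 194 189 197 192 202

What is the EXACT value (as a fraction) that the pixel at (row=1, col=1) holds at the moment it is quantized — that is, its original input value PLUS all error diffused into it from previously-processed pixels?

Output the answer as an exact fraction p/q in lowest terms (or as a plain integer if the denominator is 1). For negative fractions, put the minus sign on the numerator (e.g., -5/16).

Answer: 253291/2048

Derivation:
(0,0): OLD=9 → NEW=0, ERR=9
(0,1): OLD=271/16 → NEW=0, ERR=271/16
(0,2): OLD=3945/256 → NEW=0, ERR=3945/256
(0,3): OLD=97247/4096 → NEW=0, ERR=97247/4096
(0,4): OLD=1467161/65536 → NEW=0, ERR=1467161/65536
(0,5): OLD=15513007/1048576 → NEW=0, ERR=15513007/1048576
(1,0): OLD=18685/256 → NEW=0, ERR=18685/256
(1,1): OLD=253291/2048 → NEW=0, ERR=253291/2048
Target (1,1): original=83, with diffused error = 253291/2048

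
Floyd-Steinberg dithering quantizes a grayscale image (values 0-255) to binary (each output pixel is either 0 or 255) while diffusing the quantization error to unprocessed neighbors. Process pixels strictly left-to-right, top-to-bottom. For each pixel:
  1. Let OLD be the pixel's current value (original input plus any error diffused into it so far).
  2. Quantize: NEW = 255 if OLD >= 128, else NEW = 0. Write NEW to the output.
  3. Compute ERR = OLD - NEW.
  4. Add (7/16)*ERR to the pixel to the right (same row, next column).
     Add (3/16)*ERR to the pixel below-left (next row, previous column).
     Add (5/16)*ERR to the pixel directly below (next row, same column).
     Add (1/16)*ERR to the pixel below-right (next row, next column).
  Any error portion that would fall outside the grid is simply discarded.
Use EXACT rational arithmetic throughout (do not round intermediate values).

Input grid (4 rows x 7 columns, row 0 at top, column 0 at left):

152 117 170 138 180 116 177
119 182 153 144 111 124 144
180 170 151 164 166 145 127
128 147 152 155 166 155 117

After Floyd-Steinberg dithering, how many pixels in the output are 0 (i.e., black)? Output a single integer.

Answer: 12

Derivation:
(0,0): OLD=152 → NEW=255, ERR=-103
(0,1): OLD=1151/16 → NEW=0, ERR=1151/16
(0,2): OLD=51577/256 → NEW=255, ERR=-13703/256
(0,3): OLD=469327/4096 → NEW=0, ERR=469327/4096
(0,4): OLD=15081769/65536 → NEW=255, ERR=-1629911/65536
(0,5): OLD=110225439/1048576 → NEW=0, ERR=110225439/1048576
(0,6): OLD=3741145305/16777216 → NEW=255, ERR=-537044775/16777216
(1,0): OLD=25677/256 → NEW=0, ERR=25677/256
(1,1): OLD=474907/2048 → NEW=255, ERR=-47333/2048
(1,2): OLD=9970743/65536 → NEW=255, ERR=-6740937/65536
(1,3): OLD=33239211/262144 → NEW=0, ERR=33239211/262144
(1,4): OLD=3113400033/16777216 → NEW=255, ERR=-1164790047/16777216
(1,5): OLD=15961054897/134217728 → NEW=0, ERR=15961054897/134217728
(1,6): OLD=413592094783/2147483648 → NEW=255, ERR=-134016235457/2147483648
(2,0): OLD=6783321/32768 → NEW=255, ERR=-1572519/32768
(2,1): OLD=135019875/1048576 → NEW=255, ERR=-132367005/1048576
(2,2): OLD=1442151657/16777216 → NEW=0, ERR=1442151657/16777216
(2,3): OLD=29767486945/134217728 → NEW=255, ERR=-4458033695/134217728
(2,4): OLD=171793044273/1073741824 → NEW=255, ERR=-102011120847/1073741824
(2,5): OLD=4279748930875/34359738368 → NEW=0, ERR=4279748930875/34359738368
(2,6): OLD=93141962096973/549755813888 → NEW=255, ERR=-47045770444467/549755813888
(3,0): OLD=1498779593/16777216 → NEW=0, ERR=1498779593/16777216
(3,1): OLD=21441717013/134217728 → NEW=255, ERR=-12783803627/134217728
(3,2): OLD=132149938831/1073741824 → NEW=0, ERR=132149938831/1073741824
(3,3): OLD=798968072761/4294967296 → NEW=255, ERR=-296248587719/4294967296
(3,4): OLD=70045755024329/549755813888 → NEW=0, ERR=70045755024329/549755813888
(3,5): OLD=1001363806437739/4398046511104 → NEW=255, ERR=-120138053893781/4398046511104
(3,6): OLD=6058153736903541/70368744177664 → NEW=0, ERR=6058153736903541/70368744177664
Output grid:
  Row 0: #.#.#.#  (3 black, running=3)
  Row 1: .##.#.#  (3 black, running=6)
  Row 2: ##.##.#  (2 black, running=8)
  Row 3: .#.#.#.  (4 black, running=12)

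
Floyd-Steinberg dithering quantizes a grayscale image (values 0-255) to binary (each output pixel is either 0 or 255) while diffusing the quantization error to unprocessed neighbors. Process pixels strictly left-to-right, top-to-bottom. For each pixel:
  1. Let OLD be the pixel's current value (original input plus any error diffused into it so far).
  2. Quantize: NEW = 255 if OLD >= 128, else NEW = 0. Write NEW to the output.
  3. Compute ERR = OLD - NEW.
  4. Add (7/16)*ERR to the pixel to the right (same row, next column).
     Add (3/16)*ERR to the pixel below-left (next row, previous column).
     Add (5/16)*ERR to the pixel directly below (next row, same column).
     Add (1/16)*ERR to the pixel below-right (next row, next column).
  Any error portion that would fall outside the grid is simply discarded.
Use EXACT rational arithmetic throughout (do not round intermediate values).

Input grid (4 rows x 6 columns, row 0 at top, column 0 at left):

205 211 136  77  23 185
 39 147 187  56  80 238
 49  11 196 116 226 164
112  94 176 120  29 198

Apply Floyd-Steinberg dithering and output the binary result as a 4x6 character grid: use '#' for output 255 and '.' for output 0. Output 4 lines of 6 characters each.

(0,0): OLD=205 → NEW=255, ERR=-50
(0,1): OLD=1513/8 → NEW=255, ERR=-527/8
(0,2): OLD=13719/128 → NEW=0, ERR=13719/128
(0,3): OLD=253729/2048 → NEW=0, ERR=253729/2048
(0,4): OLD=2529767/32768 → NEW=0, ERR=2529767/32768
(0,5): OLD=114701649/524288 → NEW=255, ERR=-18991791/524288
(1,0): OLD=1411/128 → NEW=0, ERR=1411/128
(1,1): OLD=151765/1024 → NEW=255, ERR=-109355/1024
(1,2): OLD=6320441/32768 → NEW=255, ERR=-2035399/32768
(1,3): OLD=11628005/131072 → NEW=0, ERR=11628005/131072
(1,4): OLD=1207033391/8388608 → NEW=255, ERR=-932061649/8388608
(1,5): OLD=24547664793/134217728 → NEW=255, ERR=-9677855847/134217728
(2,0): OLD=531191/16384 → NEW=0, ERR=531191/16384
(2,1): OLD=-10037939/524288 → NEW=0, ERR=-10037939/524288
(2,2): OLD=1494615975/8388608 → NEW=255, ERR=-644479065/8388608
(2,3): OLD=5730808751/67108864 → NEW=0, ERR=5730808751/67108864
(2,4): OLD=473871204621/2147483648 → NEW=255, ERR=-73737125619/2147483648
(2,5): OLD=4106000963115/34359738368 → NEW=0, ERR=4106000963115/34359738368
(3,0): OLD=994400839/8388608 → NEW=0, ERR=994400839/8388608
(3,1): OLD=8556384891/67108864 → NEW=0, ERR=8556384891/67108864
(3,2): OLD=119500831361/536870912 → NEW=255, ERR=-17401251199/536870912
(3,3): OLD=4166664953251/34359738368 → NEW=0, ERR=4166664953251/34359738368
(3,4): OLD=27231390097923/274877906944 → NEW=0, ERR=27231390097923/274877906944
(3,5): OLD=1216234626329421/4398046511104 → NEW=255, ERR=94732765997901/4398046511104
Row 0: ##...#
Row 1: .##.##
Row 2: ..#.#.
Row 3: ..#..#

Answer: ##...#
.##.##
..#.#.
..#..#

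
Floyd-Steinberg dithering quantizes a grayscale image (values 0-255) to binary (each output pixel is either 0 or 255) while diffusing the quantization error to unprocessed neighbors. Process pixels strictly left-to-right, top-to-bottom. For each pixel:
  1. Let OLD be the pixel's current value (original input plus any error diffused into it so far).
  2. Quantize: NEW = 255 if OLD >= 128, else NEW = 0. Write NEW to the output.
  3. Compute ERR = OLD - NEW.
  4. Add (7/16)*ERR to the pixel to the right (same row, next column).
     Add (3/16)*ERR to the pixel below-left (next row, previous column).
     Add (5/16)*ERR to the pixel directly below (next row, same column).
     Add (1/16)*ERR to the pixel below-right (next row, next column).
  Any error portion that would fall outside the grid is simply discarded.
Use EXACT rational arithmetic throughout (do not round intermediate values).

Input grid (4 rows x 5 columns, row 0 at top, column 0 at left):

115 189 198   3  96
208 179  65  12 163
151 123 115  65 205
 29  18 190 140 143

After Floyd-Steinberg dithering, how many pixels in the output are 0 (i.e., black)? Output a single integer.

Answer: 10

Derivation:
(0,0): OLD=115 → NEW=0, ERR=115
(0,1): OLD=3829/16 → NEW=255, ERR=-251/16
(0,2): OLD=48931/256 → NEW=255, ERR=-16349/256
(0,3): OLD=-102155/4096 → NEW=0, ERR=-102155/4096
(0,4): OLD=5576371/65536 → NEW=0, ERR=5576371/65536
(1,0): OLD=61695/256 → NEW=255, ERR=-3585/256
(1,1): OLD=334201/2048 → NEW=255, ERR=-188039/2048
(1,2): OLD=-51347/65536 → NEW=0, ERR=-51347/65536
(1,3): OLD=4148713/262144 → NEW=0, ERR=4148713/262144
(1,4): OLD=817702043/4194304 → NEW=255, ERR=-251845477/4194304
(2,0): OLD=4240451/32768 → NEW=255, ERR=-4115389/32768
(2,1): OLD=40201361/1048576 → NEW=0, ERR=40201361/1048576
(2,2): OLD=2160190195/16777216 → NEW=255, ERR=-2117999885/16777216
(2,3): OLD=914603049/268435456 → NEW=0, ERR=914603049/268435456
(2,4): OLD=810528246495/4294967296 → NEW=255, ERR=-284688413985/4294967296
(3,0): OLD=-51318893/16777216 → NEW=0, ERR=-51318893/16777216
(3,1): OLD=-386181993/134217728 → NEW=0, ERR=-386181993/134217728
(3,2): OLD=654232605101/4294967296 → NEW=255, ERR=-440984055379/4294967296
(3,3): OLD=651341673349/8589934592 → NEW=0, ERR=651341673349/8589934592
(3,4): OLD=21395545217657/137438953472 → NEW=255, ERR=-13651387917703/137438953472
Output grid:
  Row 0: .##..  (3 black, running=3)
  Row 1: ##..#  (2 black, running=5)
  Row 2: #.#.#  (2 black, running=7)
  Row 3: ..#.#  (3 black, running=10)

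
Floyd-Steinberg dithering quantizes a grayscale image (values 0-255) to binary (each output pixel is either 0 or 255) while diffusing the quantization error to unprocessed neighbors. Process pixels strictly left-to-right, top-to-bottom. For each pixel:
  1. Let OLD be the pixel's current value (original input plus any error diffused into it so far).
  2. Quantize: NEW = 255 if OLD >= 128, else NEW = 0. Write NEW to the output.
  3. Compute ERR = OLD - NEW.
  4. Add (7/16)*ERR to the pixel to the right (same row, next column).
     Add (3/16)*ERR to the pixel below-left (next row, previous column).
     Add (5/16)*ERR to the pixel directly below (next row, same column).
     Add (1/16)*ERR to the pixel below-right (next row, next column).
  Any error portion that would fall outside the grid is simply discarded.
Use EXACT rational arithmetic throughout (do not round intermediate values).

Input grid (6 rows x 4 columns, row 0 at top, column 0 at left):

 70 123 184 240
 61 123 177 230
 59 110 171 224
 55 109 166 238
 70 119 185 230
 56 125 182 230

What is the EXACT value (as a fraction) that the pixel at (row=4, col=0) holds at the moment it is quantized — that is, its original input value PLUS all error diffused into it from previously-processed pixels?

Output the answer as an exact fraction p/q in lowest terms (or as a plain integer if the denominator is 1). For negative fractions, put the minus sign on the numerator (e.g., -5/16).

(0,0): OLD=70 → NEW=0, ERR=70
(0,1): OLD=1229/8 → NEW=255, ERR=-811/8
(0,2): OLD=17875/128 → NEW=255, ERR=-14765/128
(0,3): OLD=388165/2048 → NEW=255, ERR=-134075/2048
(1,0): OLD=8175/128 → NEW=0, ERR=8175/128
(1,1): OLD=104457/1024 → NEW=0, ERR=104457/1024
(1,2): OLD=5471293/32768 → NEW=255, ERR=-2884547/32768
(1,3): OLD=85888571/524288 → NEW=255, ERR=-47804869/524288
(2,0): OLD=1607027/16384 → NEW=0, ERR=1607027/16384
(2,1): OLD=90322337/524288 → NEW=255, ERR=-43371103/524288
(2,2): OLD=101269733/1048576 → NEW=0, ERR=101269733/1048576
(2,3): OLD=3896630321/16777216 → NEW=255, ERR=-381559759/16777216
(3,0): OLD=588384451/8388608 → NEW=0, ERR=588384451/8388608
(3,1): OLD=18532006685/134217728 → NEW=255, ERR=-15693513955/134217728
(3,2): OLD=291179880419/2147483648 → NEW=255, ERR=-256428449821/2147483648
(3,3): OLD=6345820750261/34359738368 → NEW=255, ERR=-2415912533579/34359738368
(4,0): OLD=150314069575/2147483648 → NEW=0, ERR=150314069575/2147483648
Target (4,0): original=70, with diffused error = 150314069575/2147483648

Answer: 150314069575/2147483648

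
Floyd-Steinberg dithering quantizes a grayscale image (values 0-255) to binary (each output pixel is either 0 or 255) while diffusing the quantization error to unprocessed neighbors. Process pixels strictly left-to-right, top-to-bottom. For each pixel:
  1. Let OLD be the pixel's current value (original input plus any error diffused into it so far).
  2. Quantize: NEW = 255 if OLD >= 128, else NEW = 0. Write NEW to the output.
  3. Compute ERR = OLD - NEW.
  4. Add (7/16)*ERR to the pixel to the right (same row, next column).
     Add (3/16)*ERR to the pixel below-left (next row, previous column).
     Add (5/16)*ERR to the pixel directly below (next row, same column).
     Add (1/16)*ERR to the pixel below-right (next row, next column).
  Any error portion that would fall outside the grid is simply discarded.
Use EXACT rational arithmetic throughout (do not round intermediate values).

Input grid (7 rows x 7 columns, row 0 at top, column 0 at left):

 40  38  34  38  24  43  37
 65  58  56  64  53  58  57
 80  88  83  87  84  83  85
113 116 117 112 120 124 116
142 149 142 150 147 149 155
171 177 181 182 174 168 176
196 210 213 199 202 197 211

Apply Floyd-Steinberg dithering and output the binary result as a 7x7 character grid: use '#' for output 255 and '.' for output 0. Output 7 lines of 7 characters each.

(0,0): OLD=40 → NEW=0, ERR=40
(0,1): OLD=111/2 → NEW=0, ERR=111/2
(0,2): OLD=1865/32 → NEW=0, ERR=1865/32
(0,3): OLD=32511/512 → NEW=0, ERR=32511/512
(0,4): OLD=424185/8192 → NEW=0, ERR=424185/8192
(0,5): OLD=8605391/131072 → NEW=0, ERR=8605391/131072
(0,6): OLD=137832361/2097152 → NEW=0, ERR=137832361/2097152
(1,0): OLD=2813/32 → NEW=0, ERR=2813/32
(1,1): OLD=32571/256 → NEW=0, ERR=32571/256
(1,2): OLD=1189895/8192 → NEW=255, ERR=-899065/8192
(1,3): OLD=1611507/32768 → NEW=0, ERR=1611507/32768
(1,4): OLD=224345041/2097152 → NEW=0, ERR=224345041/2097152
(1,5): OLD=2363546033/16777216 → NEW=255, ERR=-1914644047/16777216
(1,6): OLD=8513097151/268435456 → NEW=0, ERR=8513097151/268435456
(2,0): OLD=537913/4096 → NEW=255, ERR=-506567/4096
(2,1): OLD=7676691/131072 → NEW=0, ERR=7676691/131072
(2,2): OLD=191889689/2097152 → NEW=0, ERR=191889689/2097152
(2,3): OLD=2610510065/16777216 → NEW=255, ERR=-1667680015/16777216
(2,4): OLD=7464889641/134217728 → NEW=0, ERR=7464889641/134217728
(2,5): OLD=362074673483/4294967296 → NEW=0, ERR=362074673483/4294967296
(2,6): OLD=8566577132989/68719476736 → NEW=0, ERR=8566577132989/68719476736
(3,0): OLD=178957529/2097152 → NEW=0, ERR=178957529/2097152
(3,1): OLD=3037729429/16777216 → NEW=255, ERR=-1240460651/16777216
(3,2): OLD=13189443879/134217728 → NEW=0, ERR=13189443879/134217728
(3,3): OLD=75203171037/536870912 → NEW=255, ERR=-61698911523/536870912
(3,4): OLD=6644878442201/68719476736 → NEW=0, ERR=6644878442201/68719476736
(3,5): OLD=120670659856715/549755813888 → NEW=255, ERR=-19517072684725/549755813888
(3,6): OLD=1272735925308437/8796093022208 → NEW=255, ERR=-970267795354603/8796093022208
(4,0): OLD=41554753959/268435456 → NEW=255, ERR=-26896287321/268435456
(4,1): OLD=454482490763/4294967296 → NEW=0, ERR=454482490763/4294967296
(4,2): OLD=13251522349285/68719476736 → NEW=255, ERR=-4271944218395/68719476736
(4,3): OLD=61111730927783/549755813888 → NEW=0, ERR=61111730927783/549755813888
(4,4): OLD=932436012496685/4398046511104 → NEW=255, ERR=-189065847834835/4398046511104
(4,5): OLD=14701339135016101/140737488355328 → NEW=0, ERR=14701339135016101/140737488355328
(4,6): OLD=369320550830668307/2251799813685248 → NEW=255, ERR=-204888401659069933/2251799813685248
(5,0): OLD=10962775008465/68719476736 → NEW=255, ERR=-6560691559215/68719476736
(5,1): OLD=82673017126763/549755813888 → NEW=255, ERR=-57514715414677/549755813888
(5,2): OLD=630060505991061/4398046511104 → NEW=255, ERR=-491441354340459/4398046511104
(5,3): OLD=5485444611790585/35184372088832 → NEW=255, ERR=-3486570270861575/35184372088832
(5,4): OLD=323687284866096203/2251799813685248 → NEW=255, ERR=-250521667623642037/2251799813685248
(5,5): OLD=2381913218776547563/18014398509481984 → NEW=255, ERR=-2211758401141358357/18014398509481984
(5,6): OLD=28932472737631022053/288230376151711744 → NEW=0, ERR=28932472737631022053/288230376151711744
(6,0): OLD=1289062423740137/8796093022208 → NEW=255, ERR=-953941296922903/8796093022208
(6,1): OLD=14487689597362125/140737488355328 → NEW=0, ERR=14487689597362125/140737488355328
(6,2): OLD=445853960405523047/2251799813685248 → NEW=255, ERR=-128354992084215193/2251799813685248
(6,3): OLD=2076180099607689081/18014398509481984 → NEW=0, ERR=2076180099607689081/18014398509481984
(6,4): OLD=6789316349106089113/36028797018963968 → NEW=255, ERR=-2398026890729722727/36028797018963968
(6,5): OLD=652002612415089161239/4611686018427387904 → NEW=255, ERR=-523977322283894754281/4611686018427387904
(6,6): OLD=13649598410541892308785/73786976294838206464 → NEW=255, ERR=-5166080544641850339535/73786976294838206464
Row 0: .......
Row 1: ..#..#.
Row 2: #..#...
Row 3: .#.#.##
Row 4: #.#.#.#
Row 5: ######.
Row 6: #.#.###

Answer: .......
..#..#.
#..#...
.#.#.##
#.#.#.#
######.
#.#.###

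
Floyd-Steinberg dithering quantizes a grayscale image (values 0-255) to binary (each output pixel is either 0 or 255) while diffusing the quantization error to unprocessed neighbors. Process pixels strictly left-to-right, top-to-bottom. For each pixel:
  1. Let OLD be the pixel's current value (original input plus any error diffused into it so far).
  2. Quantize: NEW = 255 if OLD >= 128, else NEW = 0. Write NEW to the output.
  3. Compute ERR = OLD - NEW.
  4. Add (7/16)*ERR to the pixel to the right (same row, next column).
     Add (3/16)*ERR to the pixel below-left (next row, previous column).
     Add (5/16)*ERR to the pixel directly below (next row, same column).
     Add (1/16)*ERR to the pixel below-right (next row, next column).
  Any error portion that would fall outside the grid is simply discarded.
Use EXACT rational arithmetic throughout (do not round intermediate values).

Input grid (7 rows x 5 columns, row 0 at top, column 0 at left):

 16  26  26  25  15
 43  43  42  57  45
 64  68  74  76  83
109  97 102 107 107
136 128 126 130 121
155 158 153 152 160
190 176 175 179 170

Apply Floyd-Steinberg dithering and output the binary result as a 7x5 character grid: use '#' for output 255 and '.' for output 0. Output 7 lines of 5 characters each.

Answer: .....
.....
.#.#.
.#.#.
#.#.#
#.#.#
####.

Derivation:
(0,0): OLD=16 → NEW=0, ERR=16
(0,1): OLD=33 → NEW=0, ERR=33
(0,2): OLD=647/16 → NEW=0, ERR=647/16
(0,3): OLD=10929/256 → NEW=0, ERR=10929/256
(0,4): OLD=137943/4096 → NEW=0, ERR=137943/4096
(1,0): OLD=867/16 → NEW=0, ERR=867/16
(1,1): OLD=10957/128 → NEW=0, ERR=10957/128
(1,2): OLD=418425/4096 → NEW=0, ERR=418425/4096
(1,3): OLD=2029577/16384 → NEW=0, ERR=2029577/16384
(1,4): OLD=29461835/262144 → NEW=0, ERR=29461835/262144
(2,0): OLD=198623/2048 → NEW=0, ERR=198623/2048
(2,1): OLD=10467517/65536 → NEW=255, ERR=-6244163/65536
(2,2): OLD=97324391/1048576 → NEW=0, ERR=97324391/1048576
(2,3): OLD=3066462613/16777216 → NEW=255, ERR=-1211727467/16777216
(2,4): OLD=25304124627/268435456 → NEW=0, ERR=25304124627/268435456
(3,0): OLD=127341975/1048576 → NEW=0, ERR=127341975/1048576
(3,1): OLD=1206459443/8388608 → NEW=255, ERR=-932635597/8388608
(3,2): OLD=16875781305/268435456 → NEW=0, ERR=16875781305/268435456
(3,3): OLD=72697648803/536870912 → NEW=255, ERR=-64204433757/536870912
(3,4): OLD=683957932371/8589934592 → NEW=0, ERR=683957932371/8589934592
(4,0): OLD=20549383217/134217728 → NEW=255, ERR=-13676137423/134217728
(4,1): OLD=292295083961/4294967296 → NEW=0, ERR=292295083961/4294967296
(4,2): OLD=10036366325031/68719476736 → NEW=255, ERR=-7487100242649/68719476736
(4,3): OLD=70171162698841/1099511627776 → NEW=0, ERR=70171162698841/1099511627776
(4,4): OLD=2926095046649327/17592186044416 → NEW=255, ERR=-1559912394676753/17592186044416
(5,0): OLD=9340222158283/68719476736 → NEW=255, ERR=-8183244409397/68719476736
(5,1): OLD=55180124975593/549755813888 → NEW=0, ERR=55180124975593/549755813888
(5,2): OLD=3150499224632569/17592186044416 → NEW=255, ERR=-1335508216693511/17592186044416
(5,3): OLD=8113224278231003/70368744177664 → NEW=0, ERR=8113224278231003/70368744177664
(5,4): OLD=210229261561627625/1125899906842624 → NEW=255, ERR=-76875214683241495/1125899906842624
(6,0): OLD=1509468272770419/8796093022208 → NEW=255, ERR=-733535447892621/8796093022208
(6,1): OLD=41997484407787477/281474976710656 → NEW=255, ERR=-29778634653429803/281474976710656
(6,2): OLD=598449750206622951/4503599627370496 → NEW=255, ERR=-549968154772853529/4503599627370496
(6,3): OLD=10380371338740610045/72057594037927936 → NEW=255, ERR=-7994315140931013635/72057594037927936
(6,4): OLD=123744322758918159147/1152921504606846976 → NEW=0, ERR=123744322758918159147/1152921504606846976
Row 0: .....
Row 1: .....
Row 2: .#.#.
Row 3: .#.#.
Row 4: #.#.#
Row 5: #.#.#
Row 6: ####.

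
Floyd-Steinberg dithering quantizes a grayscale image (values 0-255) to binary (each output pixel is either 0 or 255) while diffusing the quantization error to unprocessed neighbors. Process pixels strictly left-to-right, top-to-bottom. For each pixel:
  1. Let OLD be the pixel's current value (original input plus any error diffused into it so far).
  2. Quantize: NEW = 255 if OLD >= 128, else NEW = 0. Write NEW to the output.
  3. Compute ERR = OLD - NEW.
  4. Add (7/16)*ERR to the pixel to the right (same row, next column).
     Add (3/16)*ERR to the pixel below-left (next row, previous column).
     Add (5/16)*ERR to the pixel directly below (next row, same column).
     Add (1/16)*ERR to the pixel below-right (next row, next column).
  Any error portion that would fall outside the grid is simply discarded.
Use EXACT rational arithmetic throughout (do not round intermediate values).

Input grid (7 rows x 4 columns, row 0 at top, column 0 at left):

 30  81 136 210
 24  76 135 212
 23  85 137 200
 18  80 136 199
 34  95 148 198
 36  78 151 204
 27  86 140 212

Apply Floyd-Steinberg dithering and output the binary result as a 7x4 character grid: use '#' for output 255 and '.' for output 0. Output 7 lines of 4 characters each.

Answer: ..##
..##
.#.#
..##
..#.
.#.#
..##

Derivation:
(0,0): OLD=30 → NEW=0, ERR=30
(0,1): OLD=753/8 → NEW=0, ERR=753/8
(0,2): OLD=22679/128 → NEW=255, ERR=-9961/128
(0,3): OLD=360353/2048 → NEW=255, ERR=-161887/2048
(1,0): OLD=6531/128 → NEW=0, ERR=6531/128
(1,1): OLD=117781/1024 → NEW=0, ERR=117781/1024
(1,2): OLD=4982841/32768 → NEW=255, ERR=-3372999/32768
(1,3): OLD=72037087/524288 → NEW=255, ERR=-61656353/524288
(2,0): OLD=991415/16384 → NEW=0, ERR=991415/16384
(2,1): OLD=68842189/524288 → NEW=255, ERR=-64851251/524288
(2,2): OLD=37596929/1048576 → NEW=0, ERR=37596929/1048576
(2,3): OLD=2894122205/16777216 → NEW=255, ERR=-1384067875/16777216
(3,0): OLD=115067591/8388608 → NEW=0, ERR=115067591/8388608
(3,1): OLD=7764722073/134217728 → NEW=0, ERR=7764722073/134217728
(3,2): OLD=320653315943/2147483648 → NEW=255, ERR=-226955014297/2147483648
(3,3): OLD=4440097905745/34359738368 → NEW=255, ERR=-4321635378095/34359738368
(4,0): OLD=105514017531/2147483648 → NEW=0, ERR=105514017531/2147483648
(4,1): OLD=1986271646961/17179869184 → NEW=0, ERR=1986271646961/17179869184
(4,2): OLD=80038125085521/549755813888 → NEW=255, ERR=-60149607455919/549755813888
(4,3): OLD=916747852298119/8796093022208 → NEW=0, ERR=916747852298119/8796093022208
(5,0): OLD=20074980292107/274877906944 → NEW=0, ERR=20074980292107/274877906944
(5,1): OLD=1131511209455661/8796093022208 → NEW=255, ERR=-1111492511207379/8796093022208
(5,2): OLD=388317475214617/4398046511104 → NEW=0, ERR=388317475214617/4398046511104
(5,3): OLD=37768237819687441/140737488355328 → NEW=255, ERR=1880178289078801/140737488355328
(6,0): OLD=3677431498708839/140737488355328 → NEW=0, ERR=3677431498708839/140737488355328
(6,1): OLD=178034271101464897/2251799813685248 → NEW=0, ERR=178034271101464897/2251799813685248
(6,2): OLD=7090070691921322743/36028797018963968 → NEW=255, ERR=-2097272547914489097/36028797018963968
(6,3): OLD=113116496619903363521/576460752303423488 → NEW=255, ERR=-33880995217469625919/576460752303423488
Row 0: ..##
Row 1: ..##
Row 2: .#.#
Row 3: ..##
Row 4: ..#.
Row 5: .#.#
Row 6: ..##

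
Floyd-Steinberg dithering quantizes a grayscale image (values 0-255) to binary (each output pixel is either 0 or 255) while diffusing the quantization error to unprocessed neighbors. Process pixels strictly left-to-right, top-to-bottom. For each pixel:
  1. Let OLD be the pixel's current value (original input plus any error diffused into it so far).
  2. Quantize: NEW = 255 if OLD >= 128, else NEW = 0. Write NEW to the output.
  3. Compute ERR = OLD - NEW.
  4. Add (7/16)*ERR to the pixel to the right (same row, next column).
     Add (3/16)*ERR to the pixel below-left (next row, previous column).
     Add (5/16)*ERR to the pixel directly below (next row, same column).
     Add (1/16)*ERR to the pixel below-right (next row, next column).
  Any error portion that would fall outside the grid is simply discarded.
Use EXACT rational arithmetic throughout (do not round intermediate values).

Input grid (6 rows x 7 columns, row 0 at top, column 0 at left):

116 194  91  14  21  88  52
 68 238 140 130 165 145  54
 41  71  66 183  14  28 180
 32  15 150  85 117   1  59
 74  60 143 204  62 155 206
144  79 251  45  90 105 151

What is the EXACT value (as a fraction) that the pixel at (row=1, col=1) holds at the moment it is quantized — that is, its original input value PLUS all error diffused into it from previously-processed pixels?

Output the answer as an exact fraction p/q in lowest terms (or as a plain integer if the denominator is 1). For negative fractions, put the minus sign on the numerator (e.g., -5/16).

(0,0): OLD=116 → NEW=0, ERR=116
(0,1): OLD=979/4 → NEW=255, ERR=-41/4
(0,2): OLD=5537/64 → NEW=0, ERR=5537/64
(0,3): OLD=53095/1024 → NEW=0, ERR=53095/1024
(0,4): OLD=715729/16384 → NEW=0, ERR=715729/16384
(0,5): OLD=28078775/262144 → NEW=0, ERR=28078775/262144
(0,6): OLD=414655233/4194304 → NEW=0, ERR=414655233/4194304
(1,0): OLD=6549/64 → NEW=0, ERR=6549/64
(1,1): OLD=155155/512 → NEW=255, ERR=24595/512
Target (1,1): original=238, with diffused error = 155155/512

Answer: 155155/512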